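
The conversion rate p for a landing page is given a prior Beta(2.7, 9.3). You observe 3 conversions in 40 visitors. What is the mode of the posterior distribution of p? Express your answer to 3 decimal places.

Prior: Beta(2.7, 9.3).
Data: 3 successes in 40 trials. The binomial likelihood contributes p^3(1−p)^37, so the posterior is Beta(2.7+3, 9.3+37) = Beta(5.7, 46.3).
For Beta(a, b) with a, b > 1 the mode is (a−1)/(a+b−2) = 4.7/50 ≈ 0.094.

p̂_MAP = 0.094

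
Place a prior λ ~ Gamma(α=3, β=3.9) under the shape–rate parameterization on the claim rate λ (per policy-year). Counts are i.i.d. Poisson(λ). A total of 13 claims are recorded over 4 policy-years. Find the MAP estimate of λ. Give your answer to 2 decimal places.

λ̂_MAP = 1.90

Σxᵢ = 13, n = 4.
Posterior ∝ λ^2e^(−3.9λ) · λ^13e^(−4λ) = λ^15e^(−7.9λ), i.e. Gamma(shape=16, rate=7.9).
The mode of a Gamma(a, b) with a ≥ 1 (shape–rate) is (a−1)/b = 15/7.9 ≈ 1.90.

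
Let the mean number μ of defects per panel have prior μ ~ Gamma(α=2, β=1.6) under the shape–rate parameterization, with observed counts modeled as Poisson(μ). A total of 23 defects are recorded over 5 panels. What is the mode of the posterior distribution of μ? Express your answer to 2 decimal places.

μ̂_MAP = 3.64

Σxᵢ = 23, n = 5.
Posterior ∝ μe^(−1.6μ) · μ^23e^(−5μ) = μ^24e^(−6.6μ), i.e. Gamma(shape=25, rate=6.6).
The mode of a Gamma(a, b) with a ≥ 1 (shape–rate) is (a−1)/b = 24/6.6 ≈ 3.64.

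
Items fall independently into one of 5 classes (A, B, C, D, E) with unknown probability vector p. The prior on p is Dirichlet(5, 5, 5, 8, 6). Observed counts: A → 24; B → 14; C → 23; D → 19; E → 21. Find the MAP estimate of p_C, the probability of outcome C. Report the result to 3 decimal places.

MAP estimate of p_C = 0.216

The posterior is Dirichlet(αᵢ + nᵢ) = Dirichlet(29, 19, 28, 27, 27).
For a Dirichlet(a₁,…,a_K) with all aᵢ > 1, the mode has j-th component (aⱼ − 1)/(Σaᵢ − K).
Here Σaᵢ = 130 and K = 5, so p_C = (28 − 1)/(130 − 5) = 27/125 ≈ 0.216.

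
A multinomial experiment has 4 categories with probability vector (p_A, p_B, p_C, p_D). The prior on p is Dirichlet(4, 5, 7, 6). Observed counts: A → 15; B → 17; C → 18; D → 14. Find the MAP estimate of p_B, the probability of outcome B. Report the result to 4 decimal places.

MAP estimate of p_B = 0.2561

The posterior is Dirichlet(αᵢ + nᵢ) = Dirichlet(19, 22, 25, 20).
For a Dirichlet(a₁,…,a_K) with all aᵢ > 1, the mode has j-th component (aⱼ − 1)/(Σaᵢ − K).
Here Σaᵢ = 86 and K = 4, so p_B = (22 − 1)/(86 − 4) = 21/82 ≈ 0.2561.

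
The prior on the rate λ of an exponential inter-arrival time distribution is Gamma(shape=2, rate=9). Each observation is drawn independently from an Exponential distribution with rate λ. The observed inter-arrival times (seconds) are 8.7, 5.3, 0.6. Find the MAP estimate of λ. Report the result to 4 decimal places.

The Exponential(rate=λ) likelihood is ∝ λ^n e^(−λΣtᵢ). Here n = 3 and Σtᵢ = 8.7 + 5.3 + 0.6 = 14.6.
Posterior ∝ λe^(−9λ) · λ^3e^(−14.6λ) = λ^4e^(−23.6λ), i.e. Gamma(5, 23.6).
Mode = (a−1)/b = 4/23.6 ≈ 0.1695.

λ̂_MAP = 0.1695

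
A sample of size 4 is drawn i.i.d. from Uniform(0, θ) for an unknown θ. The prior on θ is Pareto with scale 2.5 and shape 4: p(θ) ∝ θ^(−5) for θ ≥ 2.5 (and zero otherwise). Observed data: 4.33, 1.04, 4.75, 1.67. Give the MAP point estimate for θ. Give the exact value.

The Uniform(0, θ) likelihood is θ^(−n) for θ ≥ max(xᵢ), zero otherwise. Here max(xᵢ) = 4.75.
Posterior ∝ θ^(−5) · θ^(−4) = θ^(−9) on θ ≥ max(2.5, 4.75) = 4.75.
This density is strictly decreasing in θ, so the posterior mode lies at the lower boundary of the support.

θ̂_MAP = 4.75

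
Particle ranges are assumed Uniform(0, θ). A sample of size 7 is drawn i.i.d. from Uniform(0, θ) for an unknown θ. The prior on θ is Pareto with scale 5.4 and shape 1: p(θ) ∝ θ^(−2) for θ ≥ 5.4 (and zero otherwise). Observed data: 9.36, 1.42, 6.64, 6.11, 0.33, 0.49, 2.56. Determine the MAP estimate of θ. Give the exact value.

The Uniform(0, θ) likelihood is θ^(−n) for θ ≥ max(xᵢ), zero otherwise. Here max(xᵢ) = 9.36.
Posterior ∝ θ^(−2) · θ^(−7) = θ^(−9) on θ ≥ max(5.4, 9.36) = 9.36.
This density is strictly decreasing in θ, so the posterior mode lies at the lower boundary of the support.

θ̂_MAP = 9.36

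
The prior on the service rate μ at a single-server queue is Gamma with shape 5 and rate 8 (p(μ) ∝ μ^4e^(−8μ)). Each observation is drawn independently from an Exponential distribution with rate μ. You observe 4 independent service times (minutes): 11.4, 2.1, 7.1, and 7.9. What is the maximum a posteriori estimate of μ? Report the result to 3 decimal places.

The Exponential(rate=μ) likelihood is ∝ μ^n e^(−μΣtᵢ). Here n = 4 and Σtᵢ = 11.4 + 2.1 + 7.1 + 7.9 = 28.5.
Posterior ∝ μ^4e^(−8μ) · μ^4e^(−28.5μ) = μ^8e^(−36.5μ), i.e. Gamma(9, 36.5).
Mode = (a−1)/b = 8/36.5 ≈ 0.219.

μ̂_MAP = 0.219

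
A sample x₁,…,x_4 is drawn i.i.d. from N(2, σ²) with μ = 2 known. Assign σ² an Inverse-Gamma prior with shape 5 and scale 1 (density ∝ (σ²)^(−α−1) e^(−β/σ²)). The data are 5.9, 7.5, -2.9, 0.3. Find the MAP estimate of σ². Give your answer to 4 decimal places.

σ̂²_MAP = 4.6475

Sum of squared deviations about the known mean: SS = (5.9−2)² + (7.5−2)² + (-2.9−2)² + (0.3−2)² = 72.36.
The Normal likelihood contributes (σ²)^(−n/2) exp(−SS/(2σ²)), so the posterior is Inverse-Gamma(α + n/2, β + SS/2) = Inverse-Gamma(7, 37.18).
The mode of Inverse-Gamma(a, b) is b/(a+1) = 37.18/8 ≈ 4.6475.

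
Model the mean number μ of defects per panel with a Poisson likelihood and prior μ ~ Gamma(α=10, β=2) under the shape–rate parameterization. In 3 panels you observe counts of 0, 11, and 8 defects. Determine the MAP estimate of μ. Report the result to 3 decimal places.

μ̂_MAP = 5.600

Σxᵢ = 0+11+8 = 19, with n = 3.
Posterior ∝ μ^9e^(−2μ) · μ^19e^(−3μ) = μ^28e^(−5μ), i.e. Gamma(shape=29, rate=5).
The mode of a Gamma(a, b) with a ≥ 1 (shape–rate) is (a−1)/b = 28/5 ≈ 5.600.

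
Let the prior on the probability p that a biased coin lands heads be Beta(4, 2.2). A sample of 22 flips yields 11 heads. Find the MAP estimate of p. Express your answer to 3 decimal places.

Prior: Beta(4, 2.2).
Data: 11 successes in 22 trials. The binomial likelihood contributes p^11(1−p)^11, so the posterior is Beta(4+11, 2.2+11) = Beta(15, 13.2).
For Beta(a, b) with a, b > 1 the mode is (a−1)/(a+b−2) = 14/26.2 ≈ 0.534.

p̂_MAP = 0.534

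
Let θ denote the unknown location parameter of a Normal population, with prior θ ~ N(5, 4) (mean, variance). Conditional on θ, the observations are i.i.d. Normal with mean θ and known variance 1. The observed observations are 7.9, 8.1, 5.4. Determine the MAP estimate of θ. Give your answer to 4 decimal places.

θ̂_MAP = 6.9692

n = 3; x̄ = (7.9 + 8.1 + 5.4)/3 = 21.4/3 = 107/15 ≈ 7.1333.
For a Normal prior and Normal likelihood with known variance, the posterior is Normal; its mode equals its mean, the precision-weighted average.
Prior precision 1/σ₀² = 1/4 = 0.25; data precision n/σ² = 3/1 = 3.
θ̂ = (0.25·5 + 3·(107/15)) / (0.25 + 3) = 22.65/3.25 = 453/65 ≈ 6.9692.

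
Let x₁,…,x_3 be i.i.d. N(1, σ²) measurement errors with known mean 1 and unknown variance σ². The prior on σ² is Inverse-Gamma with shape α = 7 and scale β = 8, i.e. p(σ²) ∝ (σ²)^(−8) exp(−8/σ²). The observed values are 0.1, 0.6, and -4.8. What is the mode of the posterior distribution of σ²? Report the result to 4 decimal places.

σ̂²_MAP = 2.6637

Sum of squared deviations about the known mean: SS = (0.1−1)² + (0.6−1)² + (-4.8−1)² = 34.61.
The Normal likelihood contributes (σ²)^(−n/2) exp(−SS/(2σ²)), so the posterior is Inverse-Gamma(α + n/2, β + SS/2) = Inverse-Gamma(8.5, 25.305).
The mode of Inverse-Gamma(a, b) is b/(a+1) = 25.305/9.5 ≈ 2.6637.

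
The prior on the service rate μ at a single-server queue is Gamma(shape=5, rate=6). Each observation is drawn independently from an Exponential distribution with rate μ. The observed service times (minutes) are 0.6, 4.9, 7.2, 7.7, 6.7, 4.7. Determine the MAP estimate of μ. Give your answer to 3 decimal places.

μ̂_MAP = 0.265

The Exponential(rate=μ) likelihood is ∝ μ^n e^(−μΣtᵢ). Here n = 6 and Σtᵢ = 0.6 + 4.9 + 7.2 + 7.7 + 6.7 + 4.7 = 31.8.
Posterior ∝ μ^4e^(−6μ) · μ^6e^(−31.8μ) = μ^10e^(−37.8μ), i.e. Gamma(11, 37.8).
Mode = (a−1)/b = 10/37.8 ≈ 0.265.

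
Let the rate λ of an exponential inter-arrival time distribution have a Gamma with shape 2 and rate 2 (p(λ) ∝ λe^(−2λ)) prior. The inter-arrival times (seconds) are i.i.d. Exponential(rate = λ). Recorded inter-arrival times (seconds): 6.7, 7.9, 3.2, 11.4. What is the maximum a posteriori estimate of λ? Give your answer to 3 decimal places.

The Exponential(rate=λ) likelihood is ∝ λ^n e^(−λΣtᵢ). Here n = 4 and Σtᵢ = 6.7 + 7.9 + 3.2 + 11.4 = 29.2.
Posterior ∝ λe^(−2λ) · λ^4e^(−29.2λ) = λ^5e^(−31.2λ), i.e. Gamma(6, 31.2).
Mode = (a−1)/b = 5/31.2 ≈ 0.160.

λ̂_MAP = 0.160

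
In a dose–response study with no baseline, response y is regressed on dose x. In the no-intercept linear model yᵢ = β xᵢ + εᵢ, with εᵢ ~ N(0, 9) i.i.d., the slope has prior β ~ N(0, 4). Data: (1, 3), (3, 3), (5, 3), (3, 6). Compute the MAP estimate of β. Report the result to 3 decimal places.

log p(β | y) = −Σ(yᵢ − βxᵢ)²/(2·9) − β²/(2·4) + const.
Setting the derivative to zero: Σxᵢ(yᵢ − βxᵢ)/9 − β/4 = 0, so β = Σxᵢyᵢ / (Σxᵢ² + σ²/τ²).
Σxᵢyᵢ = 1·3 + 3·3 + 5·3 + 3·6 = 45; Σxᵢ² = 44; σ²/τ² = 2.25.
β̂_MAP = 45 / (44 + 2.25) = 45/46.25 ≈ 0.973.

β̂_MAP = 0.973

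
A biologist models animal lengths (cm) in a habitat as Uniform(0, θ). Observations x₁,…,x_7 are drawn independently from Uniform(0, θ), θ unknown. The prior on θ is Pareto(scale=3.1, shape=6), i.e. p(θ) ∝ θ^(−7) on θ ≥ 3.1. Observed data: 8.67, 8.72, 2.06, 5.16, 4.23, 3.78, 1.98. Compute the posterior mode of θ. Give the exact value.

θ̂_MAP = 8.72

The Uniform(0, θ) likelihood is θ^(−n) for θ ≥ max(xᵢ), zero otherwise. Here max(xᵢ) = 8.72.
Posterior ∝ θ^(−7) · θ^(−7) = θ^(−14) on θ ≥ max(3.1, 8.72) = 8.72.
This density is strictly decreasing in θ, so the posterior mode lies at the lower boundary of the support.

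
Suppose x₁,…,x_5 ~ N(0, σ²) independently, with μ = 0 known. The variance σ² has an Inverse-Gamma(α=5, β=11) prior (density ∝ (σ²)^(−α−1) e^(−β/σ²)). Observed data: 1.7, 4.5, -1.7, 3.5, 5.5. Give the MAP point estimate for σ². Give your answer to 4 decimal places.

σ̂²_MAP = 5.3253

Sum of squared deviations about the known mean: SS = (1.7−0)² + (4.5−0)² + (-1.7−0)² + (3.5−0)² + (5.5−0)² = 68.53.
The Normal likelihood contributes (σ²)^(−n/2) exp(−SS/(2σ²)), so the posterior is Inverse-Gamma(α + n/2, β + SS/2) = Inverse-Gamma(7.5, 45.265).
The mode of Inverse-Gamma(a, b) is b/(a+1) = 45.265/8.5 ≈ 5.3253.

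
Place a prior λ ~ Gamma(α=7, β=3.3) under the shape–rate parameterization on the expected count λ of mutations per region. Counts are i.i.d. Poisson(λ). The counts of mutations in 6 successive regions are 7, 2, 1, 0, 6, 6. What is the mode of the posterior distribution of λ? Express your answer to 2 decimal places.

Σxᵢ = 7+2+1+0+6+6 = 22, with n = 6.
Posterior ∝ λ^6e^(−3.3λ) · λ^22e^(−6λ) = λ^28e^(−9.3λ), i.e. Gamma(shape=29, rate=9.3).
The mode of a Gamma(a, b) with a ≥ 1 (shape–rate) is (a−1)/b = 28/9.3 ≈ 3.01.

λ̂_MAP = 3.01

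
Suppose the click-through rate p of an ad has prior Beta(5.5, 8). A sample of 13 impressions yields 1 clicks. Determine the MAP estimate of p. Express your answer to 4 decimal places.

Prior: Beta(5.5, 8).
Data: 1 success in 13 trials. The binomial likelihood contributes p(1−p)^12, so the posterior is Beta(5.5+1, 8+12) = Beta(6.5, 20).
For Beta(a, b) with a, b > 1 the mode is (a−1)/(a+b−2) = 5.5/24.5 ≈ 0.2245.

p̂_MAP = 0.2245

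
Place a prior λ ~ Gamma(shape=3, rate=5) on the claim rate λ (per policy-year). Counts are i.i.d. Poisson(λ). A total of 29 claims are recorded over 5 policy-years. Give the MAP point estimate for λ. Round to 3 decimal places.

Σxᵢ = 29, n = 5.
Posterior ∝ λ^2e^(−5λ) · λ^29e^(−5λ) = λ^31e^(−10λ), i.e. Gamma(shape=32, rate=10).
The mode of a Gamma(a, b) with a ≥ 1 (shape–rate) is (a−1)/b = 31/10 ≈ 3.100.

λ̂_MAP = 3.100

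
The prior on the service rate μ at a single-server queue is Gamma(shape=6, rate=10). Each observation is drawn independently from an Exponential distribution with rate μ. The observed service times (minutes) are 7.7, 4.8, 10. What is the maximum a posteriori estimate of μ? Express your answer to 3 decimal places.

μ̂_MAP = 0.246

The Exponential(rate=μ) likelihood is ∝ μ^n e^(−μΣtᵢ). Here n = 3 and Σtᵢ = 7.7 + 4.8 + 10 = 22.5.
Posterior ∝ μ^5e^(−10μ) · μ^3e^(−22.5μ) = μ^8e^(−32.5μ), i.e. Gamma(9, 32.5).
Mode = (a−1)/b = 8/32.5 ≈ 0.246.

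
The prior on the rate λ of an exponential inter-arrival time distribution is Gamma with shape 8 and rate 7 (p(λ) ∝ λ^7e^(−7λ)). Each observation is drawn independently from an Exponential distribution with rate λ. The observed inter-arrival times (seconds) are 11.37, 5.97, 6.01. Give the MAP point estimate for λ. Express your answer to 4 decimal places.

λ̂_MAP = 0.3295

The Exponential(rate=λ) likelihood is ∝ λ^n e^(−λΣtᵢ). Here n = 3 and Σtᵢ = 11.37 + 5.97 + 6.01 = 23.35.
Posterior ∝ λ^7e^(−7λ) · λ^3e^(−23.35λ) = λ^10e^(−30.35λ), i.e. Gamma(11, 30.35).
Mode = (a−1)/b = 10/30.35 ≈ 0.3295.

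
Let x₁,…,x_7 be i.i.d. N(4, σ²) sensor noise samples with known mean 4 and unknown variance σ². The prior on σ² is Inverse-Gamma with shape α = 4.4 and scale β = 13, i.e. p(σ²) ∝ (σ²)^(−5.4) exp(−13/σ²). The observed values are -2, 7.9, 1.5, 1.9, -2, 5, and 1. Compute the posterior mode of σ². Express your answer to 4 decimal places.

σ̂²_MAP = 7.5208

Sum of squared deviations about the known mean: SS = (-2−4)² + (7.9−4)² + (1.5−4)² + (1.9−4)² + (-2−4)² + (5−4)² + (1−4)² = 107.87.
The Normal likelihood contributes (σ²)^(−n/2) exp(−SS/(2σ²)), so the posterior is Inverse-Gamma(α + n/2, β + SS/2) = Inverse-Gamma(7.9, 66.935).
The mode of Inverse-Gamma(a, b) is b/(a+1) = 66.935/8.9 ≈ 7.5208.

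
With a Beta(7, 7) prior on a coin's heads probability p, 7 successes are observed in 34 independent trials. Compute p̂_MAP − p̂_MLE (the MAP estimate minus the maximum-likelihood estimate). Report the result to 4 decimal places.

Posterior is Beta(14, 34); MAP = (14−1)/(48−2) = 13/46 ≈ 0.28261.
MLE ignores the prior: p̂_MLE = k/n = 7/34 ≈ 0.20588.
Difference = 13/46 − 7/34 = 30/391 ≈ 0.0767.

MAP − MLE = 0.0767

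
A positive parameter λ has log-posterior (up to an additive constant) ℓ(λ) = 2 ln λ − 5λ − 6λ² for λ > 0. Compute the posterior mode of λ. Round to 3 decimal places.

ℓ'(λ) = 2/λ − 5 − 12λ. Setting this to zero and multiplying by λ: 12λ² + 5λ − 2 = 0.
λ = (−5 + √(5² + 4·12·2)) / (2·12) = (−5 + √121) / 24 = (−5 + 11)/24 = 1/4.
ℓ''(λ) = −2/λ² − 12 < 0, confirming a maximum.

λ̂_MAP = 0.250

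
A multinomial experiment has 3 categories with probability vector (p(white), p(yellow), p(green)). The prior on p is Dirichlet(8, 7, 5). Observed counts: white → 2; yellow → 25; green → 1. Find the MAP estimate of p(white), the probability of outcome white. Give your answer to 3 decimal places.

MAP estimate of p(white) = 0.200

The posterior is Dirichlet(αᵢ + nᵢ) = Dirichlet(10, 32, 6).
For a Dirichlet(a₁,…,a_K) with all aᵢ > 1, the mode has j-th component (aⱼ − 1)/(Σaᵢ − K).
Here Σaᵢ = 48 and K = 3, so p(white) = (10 − 1)/(48 − 3) = 9/45 ≈ 0.200.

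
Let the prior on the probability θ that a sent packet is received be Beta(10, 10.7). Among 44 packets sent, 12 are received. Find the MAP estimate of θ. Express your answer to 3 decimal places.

Prior: Beta(10, 10.7).
Data: 12 successes in 44 trials. The binomial likelihood contributes θ^12(1−θ)^32, so the posterior is Beta(10+12, 10.7+32) = Beta(22, 42.7).
For Beta(a, b) with a, b > 1 the mode is (a−1)/(a+b−2) = 21/62.7 ≈ 0.335.

θ̂_MAP = 0.335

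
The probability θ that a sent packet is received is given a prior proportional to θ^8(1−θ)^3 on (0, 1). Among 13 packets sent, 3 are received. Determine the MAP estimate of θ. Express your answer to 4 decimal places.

The prior density ∝ θ^8(1−θ)^3 is the kernel of Beta(9, 4).
Data: 3 successes in 13 trials. The binomial likelihood contributes θ^3(1−θ)^10, so the posterior is Beta(9+3, 4+10) = Beta(12, 14).
For Beta(a, b) with a, b > 1 the mode is (a−1)/(a+b−2) = 11/24 ≈ 0.4583.

θ̂_MAP = 0.4583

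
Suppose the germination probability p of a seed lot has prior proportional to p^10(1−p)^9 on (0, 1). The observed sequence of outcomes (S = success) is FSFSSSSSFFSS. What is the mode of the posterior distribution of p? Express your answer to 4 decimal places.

The prior density ∝ p^10(1−p)^9 is the kernel of Beta(11, 10).
Data: 8 successes in 12 trials (from the sequence). The binomial likelihood contributes p^8(1−p)^4, so the posterior is Beta(11+8, 10+4) = Beta(19, 14).
For Beta(a, b) with a, b > 1 the mode is (a−1)/(a+b−2) = 18/31 ≈ 0.5806.

p̂_MAP = 0.5806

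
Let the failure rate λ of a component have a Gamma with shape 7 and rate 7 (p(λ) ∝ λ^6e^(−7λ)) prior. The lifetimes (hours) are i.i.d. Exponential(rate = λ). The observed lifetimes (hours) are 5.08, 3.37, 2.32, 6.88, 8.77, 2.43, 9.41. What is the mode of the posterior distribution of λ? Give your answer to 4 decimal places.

The Exponential(rate=λ) likelihood is ∝ λ^n e^(−λΣtᵢ). Here n = 7 and Σtᵢ = 5.08 + 3.37 + 2.32 + 6.88 + 8.77 + 2.43 + 9.41 = 38.26.
Posterior ∝ λ^6e^(−7λ) · λ^7e^(−38.26λ) = λ^13e^(−45.26λ), i.e. Gamma(14, 45.26).
Mode = (a−1)/b = 13/45.26 ≈ 0.2872.

λ̂_MAP = 0.2872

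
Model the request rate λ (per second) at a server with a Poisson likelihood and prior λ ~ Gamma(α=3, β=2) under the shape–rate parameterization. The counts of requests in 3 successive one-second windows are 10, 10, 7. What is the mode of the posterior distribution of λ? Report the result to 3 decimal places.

λ̂_MAP = 5.800

Σxᵢ = 10+10+7 = 27, with n = 3.
Posterior ∝ λ^2e^(−2λ) · λ^27e^(−3λ) = λ^29e^(−5λ), i.e. Gamma(shape=30, rate=5).
The mode of a Gamma(a, b) with a ≥ 1 (shape–rate) is (a−1)/b = 29/5 ≈ 5.800.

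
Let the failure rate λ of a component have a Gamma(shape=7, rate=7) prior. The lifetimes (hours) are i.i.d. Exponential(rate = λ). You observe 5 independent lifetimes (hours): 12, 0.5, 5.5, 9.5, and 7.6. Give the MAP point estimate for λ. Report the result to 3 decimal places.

The Exponential(rate=λ) likelihood is ∝ λ^n e^(−λΣtᵢ). Here n = 5 and Σtᵢ = 12 + 0.5 + 5.5 + 9.5 + 7.6 = 35.1.
Posterior ∝ λ^6e^(−7λ) · λ^5e^(−35.1λ) = λ^11e^(−42.1λ), i.e. Gamma(12, 42.1).
Mode = (a−1)/b = 11/42.1 ≈ 0.261.

λ̂_MAP = 0.261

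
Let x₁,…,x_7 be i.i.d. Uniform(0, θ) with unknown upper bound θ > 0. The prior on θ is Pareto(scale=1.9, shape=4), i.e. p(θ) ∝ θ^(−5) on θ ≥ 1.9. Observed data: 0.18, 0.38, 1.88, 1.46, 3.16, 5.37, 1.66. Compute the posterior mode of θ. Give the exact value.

θ̂_MAP = 5.37

The Uniform(0, θ) likelihood is θ^(−n) for θ ≥ max(xᵢ), zero otherwise. Here max(xᵢ) = 5.37.
Posterior ∝ θ^(−5) · θ^(−7) = θ^(−12) on θ ≥ max(1.9, 5.37) = 5.37.
This density is strictly decreasing in θ, so the posterior mode lies at the lower boundary of the support.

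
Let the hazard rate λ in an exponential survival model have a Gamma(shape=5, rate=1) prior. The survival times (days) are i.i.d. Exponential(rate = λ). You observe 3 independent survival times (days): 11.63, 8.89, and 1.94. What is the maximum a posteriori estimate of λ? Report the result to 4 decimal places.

λ̂_MAP = 0.2984

The Exponential(rate=λ) likelihood is ∝ λ^n e^(−λΣtᵢ). Here n = 3 and Σtᵢ = 11.63 + 8.89 + 1.94 = 22.46.
Posterior ∝ λ^4e^(−1λ) · λ^3e^(−22.46λ) = λ^7e^(−23.46λ), i.e. Gamma(8, 23.46).
Mode = (a−1)/b = 7/23.46 ≈ 0.2984.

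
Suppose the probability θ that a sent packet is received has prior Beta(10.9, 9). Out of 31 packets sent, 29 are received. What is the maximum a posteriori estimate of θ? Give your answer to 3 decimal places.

Prior: Beta(10.9, 9).
Data: 29 successes in 31 trials. The binomial likelihood contributes θ^29(1−θ)^2, so the posterior is Beta(10.9+29, 9+2) = Beta(39.9, 11).
For Beta(a, b) with a, b > 1 the mode is (a−1)/(a+b−2) = 38.9/48.9 ≈ 0.796.

θ̂_MAP = 0.796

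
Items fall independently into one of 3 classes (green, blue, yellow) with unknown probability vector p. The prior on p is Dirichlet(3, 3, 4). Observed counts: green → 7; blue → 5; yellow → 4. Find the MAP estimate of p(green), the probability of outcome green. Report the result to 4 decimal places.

The posterior is Dirichlet(αᵢ + nᵢ) = Dirichlet(10, 8, 8).
For a Dirichlet(a₁,…,a_K) with all aᵢ > 1, the mode has j-th component (aⱼ − 1)/(Σaᵢ − K).
Here Σaᵢ = 26 and K = 3, so p(green) = (10 − 1)/(26 − 3) = 9/23 ≈ 0.3913.

MAP estimate of p(green) = 0.3913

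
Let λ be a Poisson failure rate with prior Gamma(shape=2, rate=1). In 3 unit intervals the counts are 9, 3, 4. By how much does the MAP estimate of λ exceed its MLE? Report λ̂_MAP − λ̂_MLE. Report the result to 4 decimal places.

Σxᵢ = 16. Posterior is Gamma(18, 4); MAP = (18−1)/4 = 17/4 ≈ 4.25000.
MLE = x̄ = 16/3 ≈ 5.33333.
Difference = 17/4 − 16/3 = -13/12 ≈ -1.0833.

MAP − MLE = -1.0833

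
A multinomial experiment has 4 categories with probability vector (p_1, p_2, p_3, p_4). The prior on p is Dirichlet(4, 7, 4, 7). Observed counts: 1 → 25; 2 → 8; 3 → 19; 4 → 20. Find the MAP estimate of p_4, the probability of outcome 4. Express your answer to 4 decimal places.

MAP estimate: 0.2889

The posterior is Dirichlet(αᵢ + nᵢ) = Dirichlet(29, 15, 23, 27).
For a Dirichlet(a₁,…,a_K) with all aᵢ > 1, the mode has j-th component (aⱼ − 1)/(Σaᵢ − K).
Here Σaᵢ = 94 and K = 4, so p_4 = (27 − 1)/(94 − 4) = 26/90 ≈ 0.2889.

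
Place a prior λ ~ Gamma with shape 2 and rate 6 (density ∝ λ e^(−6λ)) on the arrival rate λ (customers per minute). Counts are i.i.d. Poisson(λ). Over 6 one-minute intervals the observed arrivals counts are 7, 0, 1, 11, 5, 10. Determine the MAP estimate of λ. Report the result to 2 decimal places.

λ̂_MAP = 2.92

Σxᵢ = 7+0+1+11+5+10 = 34, with n = 6.
Posterior ∝ λe^(−6λ) · λ^34e^(−6λ) = λ^35e^(−12λ), i.e. Gamma(shape=36, rate=12).
The mode of a Gamma(a, b) with a ≥ 1 (shape–rate) is (a−1)/b = 35/12 ≈ 2.92.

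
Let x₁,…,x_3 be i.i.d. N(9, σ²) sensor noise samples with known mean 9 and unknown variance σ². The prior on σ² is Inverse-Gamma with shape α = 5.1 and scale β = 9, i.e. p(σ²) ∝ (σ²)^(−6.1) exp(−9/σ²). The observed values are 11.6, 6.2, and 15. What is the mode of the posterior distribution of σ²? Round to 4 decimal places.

σ̂²_MAP = 4.5132

Sum of squared deviations about the known mean: SS = (11.6−9)² + (6.2−9)² + (15−9)² = 50.6.
The Normal likelihood contributes (σ²)^(−n/2) exp(−SS/(2σ²)), so the posterior is Inverse-Gamma(α + n/2, β + SS/2) = Inverse-Gamma(6.6, 34.3).
The mode of Inverse-Gamma(a, b) is b/(a+1) = 34.3/7.6 ≈ 4.5132.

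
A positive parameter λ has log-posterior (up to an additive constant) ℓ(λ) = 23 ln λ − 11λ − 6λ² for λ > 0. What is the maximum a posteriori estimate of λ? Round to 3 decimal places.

ℓ'(λ) = 23/λ − 11 − 12λ. Setting this to zero and multiplying by λ: 12λ² + 11λ − 23 = 0.
λ = (−11 + √(11² + 4·12·23)) / (2·12) = (−11 + √1225) / 24 = (−11 + 35)/24 = 1.
ℓ''(λ) = −23/λ² − 12 < 0, confirming a maximum.

λ̂_MAP = 1.000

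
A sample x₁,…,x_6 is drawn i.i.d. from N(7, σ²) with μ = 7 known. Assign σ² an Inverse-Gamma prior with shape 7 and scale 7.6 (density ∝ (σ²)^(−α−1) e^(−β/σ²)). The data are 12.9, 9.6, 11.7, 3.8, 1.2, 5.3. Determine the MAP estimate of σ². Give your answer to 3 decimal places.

σ̂²_MAP = 5.710

Sum of squared deviations about the known mean: SS = (12.9−7)² + (9.6−7)² + (11.7−7)² + (3.8−7)² + (1.2−7)² + (5.3−7)² = 110.43.
The Normal likelihood contributes (σ²)^(−n/2) exp(−SS/(2σ²)), so the posterior is Inverse-Gamma(α + n/2, β + SS/2) = Inverse-Gamma(10, 62.815).
The mode of Inverse-Gamma(a, b) is b/(a+1) = 62.815/11 ≈ 5.710.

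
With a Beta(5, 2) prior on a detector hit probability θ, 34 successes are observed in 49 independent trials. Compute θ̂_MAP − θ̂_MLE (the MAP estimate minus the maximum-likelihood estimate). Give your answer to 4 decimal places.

Posterior is Beta(39, 17); MAP = (39−1)/(56−2) = 38/54 ≈ 0.70370.
MLE ignores the prior: θ̂_MLE = k/n = 34/49 ≈ 0.69388.
Difference = 38/54 − 34/49 = 13/1323 ≈ 0.0098.

MAP − MLE = 0.0098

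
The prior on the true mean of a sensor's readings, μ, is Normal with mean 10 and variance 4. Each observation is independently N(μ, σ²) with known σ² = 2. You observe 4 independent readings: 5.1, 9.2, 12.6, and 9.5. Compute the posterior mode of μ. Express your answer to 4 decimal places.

μ̂_MAP = 9.2000

n = 4; x̄ = (5.1 + 9.2 + 12.6 + 9.5)/4 = 36.4/4 = 9.1.
For a Normal prior and Normal likelihood with known variance, the posterior is Normal; its mode equals its mean, the precision-weighted average.
Prior precision 1/σ₀² = 1/4 = 0.25; data precision n/σ² = 4/2 = 2.
μ̂ = (0.25·10 + 2·9.1) / (0.25 + 2) = 20.7/2.25 = 9.2000.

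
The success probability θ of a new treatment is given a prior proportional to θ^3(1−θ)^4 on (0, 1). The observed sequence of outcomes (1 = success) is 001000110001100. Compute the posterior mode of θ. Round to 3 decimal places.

The prior density ∝ θ^3(1−θ)^4 is the kernel of Beta(4, 5).
Data: 5 successes in 15 trials (from the sequence). The binomial likelihood contributes θ^5(1−θ)^10, so the posterior is Beta(4+5, 5+10) = Beta(9, 15).
For Beta(a, b) with a, b > 1 the mode is (a−1)/(a+b−2) = 8/22 ≈ 0.364.

θ̂_MAP = 0.364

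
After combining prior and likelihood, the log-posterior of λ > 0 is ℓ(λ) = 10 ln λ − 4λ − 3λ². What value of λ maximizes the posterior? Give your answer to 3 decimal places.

ℓ'(λ) = 10/λ − 4 − 6λ. Setting this to zero and multiplying by λ: 6λ² + 4λ − 10 = 0.
λ = (−4 + √(4² + 4·6·10)) / (2·6) = (−4 + √256) / 12 = (−4 + 16)/12 = 1.
ℓ''(λ) = −10/λ² − 6 < 0, confirming a maximum.

λ̂_MAP = 1.000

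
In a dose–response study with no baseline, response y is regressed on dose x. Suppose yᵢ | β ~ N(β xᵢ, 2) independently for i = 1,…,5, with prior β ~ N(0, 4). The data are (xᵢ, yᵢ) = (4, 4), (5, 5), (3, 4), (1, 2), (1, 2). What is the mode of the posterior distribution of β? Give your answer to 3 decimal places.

β̂_MAP = 1.086

log p(β | y) = −Σ(yᵢ − βxᵢ)²/(2·2) − β²/(2·4) + const.
Setting the derivative to zero: Σxᵢ(yᵢ − βxᵢ)/2 − β/4 = 0, so β = Σxᵢyᵢ / (Σxᵢ² + σ²/τ²).
Σxᵢyᵢ = 4·4 + 5·5 + 3·4 + 1·2 + 1·2 = 57; Σxᵢ² = 52; σ²/τ² = 0.5.
β̂_MAP = 57 / (52 + 0.5) = 57/52.5 ≈ 1.086.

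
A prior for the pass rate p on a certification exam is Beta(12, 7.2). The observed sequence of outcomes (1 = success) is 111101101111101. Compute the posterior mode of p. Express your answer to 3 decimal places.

p̂_MAP = 0.714

Prior: Beta(12, 7.2).
Data: 12 successes in 15 trials (from the sequence). The binomial likelihood contributes p^12(1−p)^3, so the posterior is Beta(12+12, 7.2+3) = Beta(24, 10.2).
For Beta(a, b) with a, b > 1 the mode is (a−1)/(a+b−2) = 23/32.2 ≈ 0.714.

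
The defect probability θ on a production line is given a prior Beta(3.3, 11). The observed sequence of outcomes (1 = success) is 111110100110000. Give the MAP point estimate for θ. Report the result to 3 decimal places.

θ̂_MAP = 0.377

Prior: Beta(3.3, 11).
Data: 8 successes in 15 trials (from the sequence). The binomial likelihood contributes θ^8(1−θ)^7, so the posterior is Beta(3.3+8, 11+7) = Beta(11.3, 18).
For Beta(a, b) with a, b > 1 the mode is (a−1)/(a+b−2) = 10.3/27.3 ≈ 0.377.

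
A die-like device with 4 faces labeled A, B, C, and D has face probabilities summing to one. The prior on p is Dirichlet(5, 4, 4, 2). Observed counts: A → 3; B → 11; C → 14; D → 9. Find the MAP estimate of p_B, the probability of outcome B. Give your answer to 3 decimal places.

The posterior is Dirichlet(αᵢ + nᵢ) = Dirichlet(8, 15, 18, 11).
For a Dirichlet(a₁,…,a_K) with all aᵢ > 1, the mode has j-th component (aⱼ − 1)/(Σaᵢ − K).
Here Σaᵢ = 52 and K = 4, so p_B = (15 − 1)/(52 − 4) = 14/48 ≈ 0.292.

MAP estimate of p_B = 0.292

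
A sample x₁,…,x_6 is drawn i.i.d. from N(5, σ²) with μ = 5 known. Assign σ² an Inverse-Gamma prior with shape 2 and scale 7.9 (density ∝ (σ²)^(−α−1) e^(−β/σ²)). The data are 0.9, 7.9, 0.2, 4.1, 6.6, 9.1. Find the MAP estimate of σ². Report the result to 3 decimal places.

Sum of squared deviations about the known mean: SS = (0.9−5)² + (7.9−5)² + (0.2−5)² + (4.1−5)² + (6.6−5)² + (9.1−5)² = 68.44.
The Normal likelihood contributes (σ²)^(−n/2) exp(−SS/(2σ²)), so the posterior is Inverse-Gamma(α + n/2, β + SS/2) = Inverse-Gamma(5, 42.12).
The mode of Inverse-Gamma(a, b) is b/(a+1) = 42.12/6 ≈ 7.020.

σ̂²_MAP = 7.020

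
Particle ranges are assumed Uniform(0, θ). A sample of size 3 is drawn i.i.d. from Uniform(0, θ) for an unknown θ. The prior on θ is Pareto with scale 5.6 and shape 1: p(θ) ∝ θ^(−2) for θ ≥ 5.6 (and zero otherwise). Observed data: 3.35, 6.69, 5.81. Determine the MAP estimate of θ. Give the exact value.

The Uniform(0, θ) likelihood is θ^(−n) for θ ≥ max(xᵢ), zero otherwise. Here max(xᵢ) = 6.69.
Posterior ∝ θ^(−2) · θ^(−3) = θ^(−5) on θ ≥ max(5.6, 6.69) = 6.69.
This density is strictly decreasing in θ, so the posterior mode lies at the lower boundary of the support.

θ̂_MAP = 6.69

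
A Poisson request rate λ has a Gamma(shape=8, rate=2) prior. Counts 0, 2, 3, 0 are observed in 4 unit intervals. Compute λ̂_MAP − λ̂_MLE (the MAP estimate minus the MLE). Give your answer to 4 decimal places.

Σxᵢ = 5. Posterior is Gamma(13, 6); MAP = (13−1)/6 = 12/6 ≈ 2.00000.
MLE = x̄ = 5/4 ≈ 1.25000.
Difference = 12/6 − 5/4 = 3/4 ≈ 0.7500.

MAP − MLE = 0.7500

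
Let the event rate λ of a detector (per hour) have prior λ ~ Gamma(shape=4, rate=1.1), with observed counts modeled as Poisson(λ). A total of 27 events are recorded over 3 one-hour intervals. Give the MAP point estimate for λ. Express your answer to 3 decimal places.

Σxᵢ = 27, n = 3.
Posterior ∝ λ^3e^(−1.1λ) · λ^27e^(−3λ) = λ^30e^(−4.1λ), i.e. Gamma(shape=31, rate=4.1).
The mode of a Gamma(a, b) with a ≥ 1 (shape–rate) is (a−1)/b = 30/4.1 ≈ 7.317.

λ̂_MAP = 7.317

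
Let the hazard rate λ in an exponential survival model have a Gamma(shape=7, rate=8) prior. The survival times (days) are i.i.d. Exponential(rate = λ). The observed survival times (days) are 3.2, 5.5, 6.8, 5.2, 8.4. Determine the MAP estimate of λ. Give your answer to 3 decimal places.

λ̂_MAP = 0.296

The Exponential(rate=λ) likelihood is ∝ λ^n e^(−λΣtᵢ). Here n = 5 and Σtᵢ = 3.2 + 5.5 + 6.8 + 5.2 + 8.4 = 29.1.
Posterior ∝ λ^6e^(−8λ) · λ^5e^(−29.1λ) = λ^11e^(−37.1λ), i.e. Gamma(12, 37.1).
Mode = (a−1)/b = 11/37.1 ≈ 0.296.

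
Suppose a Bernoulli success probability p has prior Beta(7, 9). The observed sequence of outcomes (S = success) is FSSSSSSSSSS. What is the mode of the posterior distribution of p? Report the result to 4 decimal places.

p̂_MAP = 0.6400

Prior: Beta(7, 9).
Data: 10 successes in 11 trials (from the sequence). The binomial likelihood contributes p^10(1−p)^1, so the posterior is Beta(7+10, 9+1) = Beta(17, 10).
For Beta(a, b) with a, b > 1 the mode is (a−1)/(a+b−2) = 16/25 ≈ 0.6400.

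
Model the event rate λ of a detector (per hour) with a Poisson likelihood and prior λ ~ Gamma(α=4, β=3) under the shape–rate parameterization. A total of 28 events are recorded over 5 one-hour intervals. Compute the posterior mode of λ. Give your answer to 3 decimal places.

Σxᵢ = 28, n = 5.
Posterior ∝ λ^3e^(−3λ) · λ^28e^(−5λ) = λ^31e^(−8λ), i.e. Gamma(shape=32, rate=8).
The mode of a Gamma(a, b) with a ≥ 1 (shape–rate) is (a−1)/b = 31/8 ≈ 3.875.

λ̂_MAP = 3.875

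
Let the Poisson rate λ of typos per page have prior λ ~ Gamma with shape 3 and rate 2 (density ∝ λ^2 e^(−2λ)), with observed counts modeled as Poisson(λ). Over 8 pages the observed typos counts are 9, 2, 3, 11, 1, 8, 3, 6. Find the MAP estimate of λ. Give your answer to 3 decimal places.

Σxᵢ = 9+2+3+11+1+8+3+6 = 43, with n = 8.
Posterior ∝ λ^2e^(−2λ) · λ^43e^(−8λ) = λ^45e^(−10λ), i.e. Gamma(shape=46, rate=10).
The mode of a Gamma(a, b) with a ≥ 1 (shape–rate) is (a−1)/b = 45/10 ≈ 4.500.

λ̂_MAP = 4.500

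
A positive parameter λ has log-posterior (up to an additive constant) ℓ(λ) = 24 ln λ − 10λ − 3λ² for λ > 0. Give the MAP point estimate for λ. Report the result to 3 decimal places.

λ̂_MAP = 1.333

ℓ'(λ) = 24/λ − 10 − 6λ. Setting this to zero and multiplying by λ: 6λ² + 10λ − 24 = 0.
λ = (−10 + √(10² + 4·6·24)) / (2·6) = (−10 + √676) / 12 = (−10 + 26)/12 = 4/3.
ℓ''(λ) = −24/λ² − 6 < 0, confirming a maximum.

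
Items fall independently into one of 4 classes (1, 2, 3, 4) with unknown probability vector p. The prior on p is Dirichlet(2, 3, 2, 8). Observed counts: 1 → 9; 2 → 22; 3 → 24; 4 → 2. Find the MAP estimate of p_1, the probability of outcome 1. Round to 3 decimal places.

The posterior is Dirichlet(αᵢ + nᵢ) = Dirichlet(11, 25, 26, 10).
For a Dirichlet(a₁,…,a_K) with all aᵢ > 1, the mode has j-th component (aⱼ − 1)/(Σaᵢ − K).
Here Σaᵢ = 72 and K = 4, so p_1 = (11 − 1)/(72 − 4) = 10/68 ≈ 0.147.

MAP estimate: 0.147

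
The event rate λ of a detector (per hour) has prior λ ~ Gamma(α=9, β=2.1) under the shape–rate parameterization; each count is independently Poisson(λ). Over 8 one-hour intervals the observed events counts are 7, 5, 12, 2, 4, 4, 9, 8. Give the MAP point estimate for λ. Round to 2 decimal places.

λ̂_MAP = 5.84

Σxᵢ = 7+5+12+2+4+4+9+8 = 51, with n = 8.
Posterior ∝ λ^8e^(−2.1λ) · λ^51e^(−8λ) = λ^59e^(−10.1λ), i.e. Gamma(shape=60, rate=10.1).
The mode of a Gamma(a, b) with a ≥ 1 (shape–rate) is (a−1)/b = 59/10.1 ≈ 5.84.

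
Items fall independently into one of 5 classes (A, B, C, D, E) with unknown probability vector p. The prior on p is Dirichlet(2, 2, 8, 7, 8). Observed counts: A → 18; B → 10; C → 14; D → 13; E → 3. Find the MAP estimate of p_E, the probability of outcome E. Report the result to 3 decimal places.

MAP estimate of p_E = 0.125

The posterior is Dirichlet(αᵢ + nᵢ) = Dirichlet(20, 12, 22, 20, 11).
For a Dirichlet(a₁,…,a_K) with all aᵢ > 1, the mode has j-th component (aⱼ − 1)/(Σaᵢ − K).
Here Σaᵢ = 85 and K = 5, so p_E = (11 − 1)/(85 − 5) = 10/80 ≈ 0.125.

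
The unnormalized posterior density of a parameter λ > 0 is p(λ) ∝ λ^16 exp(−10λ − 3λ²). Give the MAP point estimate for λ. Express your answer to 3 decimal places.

ℓ'(λ) = 16/λ − 10 − 6λ. Setting this to zero and multiplying by λ: 6λ² + 10λ − 16 = 0.
λ = (−10 + √(10² + 4·6·16)) / (2·6) = (−10 + √484) / 12 = (−10 + 22)/12 = 1.
ℓ''(λ) = −16/λ² − 6 < 0, confirming a maximum.

λ̂_MAP = 1.000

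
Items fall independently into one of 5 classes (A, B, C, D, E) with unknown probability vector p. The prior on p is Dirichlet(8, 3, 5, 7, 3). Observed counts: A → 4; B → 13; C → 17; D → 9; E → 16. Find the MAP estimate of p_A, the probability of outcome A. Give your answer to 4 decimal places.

MAP estimate of p_A = 0.1375

The posterior is Dirichlet(αᵢ + nᵢ) = Dirichlet(12, 16, 22, 16, 19).
For a Dirichlet(a₁,…,a_K) with all aᵢ > 1, the mode has j-th component (aⱼ − 1)/(Σaᵢ − K).
Here Σaᵢ = 85 and K = 5, so p_A = (12 − 1)/(85 − 5) = 11/80 ≈ 0.1375.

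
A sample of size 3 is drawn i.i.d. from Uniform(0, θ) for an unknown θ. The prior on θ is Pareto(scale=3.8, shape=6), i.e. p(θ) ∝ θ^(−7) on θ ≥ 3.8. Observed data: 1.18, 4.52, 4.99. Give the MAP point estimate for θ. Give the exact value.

θ̂_MAP = 4.99

The Uniform(0, θ) likelihood is θ^(−n) for θ ≥ max(xᵢ), zero otherwise. Here max(xᵢ) = 4.99.
Posterior ∝ θ^(−7) · θ^(−3) = θ^(−10) on θ ≥ max(3.8, 4.99) = 4.99.
This density is strictly decreasing in θ, so the posterior mode lies at the lower boundary of the support.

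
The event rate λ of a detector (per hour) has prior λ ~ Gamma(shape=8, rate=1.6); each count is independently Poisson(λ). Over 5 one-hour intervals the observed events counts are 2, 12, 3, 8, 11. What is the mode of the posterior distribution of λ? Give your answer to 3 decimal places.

Σxᵢ = 2+12+3+8+11 = 36, with n = 5.
Posterior ∝ λ^7e^(−1.6λ) · λ^36e^(−5λ) = λ^43e^(−6.6λ), i.e. Gamma(shape=44, rate=6.6).
The mode of a Gamma(a, b) with a ≥ 1 (shape–rate) is (a−1)/b = 43/6.6 ≈ 6.515.

λ̂_MAP = 6.515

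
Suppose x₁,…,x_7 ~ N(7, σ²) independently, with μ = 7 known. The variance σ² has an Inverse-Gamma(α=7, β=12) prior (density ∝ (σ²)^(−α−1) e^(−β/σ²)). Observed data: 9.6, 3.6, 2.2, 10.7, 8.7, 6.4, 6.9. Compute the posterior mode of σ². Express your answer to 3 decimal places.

σ̂²_MAP = 3.579

Sum of squared deviations about the known mean: SS = (9.6−7)² + (3.6−7)² + (2.2−7)² + (10.7−7)² + (8.7−7)² + (6.4−7)² + (6.9−7)² = 58.31.
The Normal likelihood contributes (σ²)^(−n/2) exp(−SS/(2σ²)), so the posterior is Inverse-Gamma(α + n/2, β + SS/2) = Inverse-Gamma(10.5, 41.155).
The mode of Inverse-Gamma(a, b) is b/(a+1) = 41.155/11.5 ≈ 3.579.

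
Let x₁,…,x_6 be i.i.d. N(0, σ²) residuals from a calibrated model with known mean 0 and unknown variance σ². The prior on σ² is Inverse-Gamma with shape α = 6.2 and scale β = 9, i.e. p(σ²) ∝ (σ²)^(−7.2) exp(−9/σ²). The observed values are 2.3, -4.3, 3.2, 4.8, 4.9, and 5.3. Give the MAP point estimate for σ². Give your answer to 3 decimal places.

σ̂²_MAP = 6.233

Sum of squared deviations about the known mean: SS = (2.3−0)² + (-4.3−0)² + (3.2−0)² + (4.8−0)² + (4.9−0)² + (5.3−0)² = 109.16.
The Normal likelihood contributes (σ²)^(−n/2) exp(−SS/(2σ²)), so the posterior is Inverse-Gamma(α + n/2, β + SS/2) = Inverse-Gamma(9.2, 63.58).
The mode of Inverse-Gamma(a, b) is b/(a+1) = 63.58/10.2 ≈ 6.233.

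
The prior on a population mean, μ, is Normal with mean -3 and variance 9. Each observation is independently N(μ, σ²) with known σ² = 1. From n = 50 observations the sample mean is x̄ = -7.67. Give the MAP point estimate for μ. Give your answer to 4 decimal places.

μ̂_MAP = -7.6596

n = 50, x̄ = -7.67.
For a Normal prior and Normal likelihood with known variance, the posterior is Normal; its mode equals its mean, the precision-weighted average.
Prior precision 1/σ₀² = 1/9; data precision n/σ² = 50/1 = 50.
μ̂ = ((1/9)·(-3) + 50·(-7.67)) / (1/9 + 50) = (-2303/6)/(451/9) = -6909/902 ≈ -7.6596.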